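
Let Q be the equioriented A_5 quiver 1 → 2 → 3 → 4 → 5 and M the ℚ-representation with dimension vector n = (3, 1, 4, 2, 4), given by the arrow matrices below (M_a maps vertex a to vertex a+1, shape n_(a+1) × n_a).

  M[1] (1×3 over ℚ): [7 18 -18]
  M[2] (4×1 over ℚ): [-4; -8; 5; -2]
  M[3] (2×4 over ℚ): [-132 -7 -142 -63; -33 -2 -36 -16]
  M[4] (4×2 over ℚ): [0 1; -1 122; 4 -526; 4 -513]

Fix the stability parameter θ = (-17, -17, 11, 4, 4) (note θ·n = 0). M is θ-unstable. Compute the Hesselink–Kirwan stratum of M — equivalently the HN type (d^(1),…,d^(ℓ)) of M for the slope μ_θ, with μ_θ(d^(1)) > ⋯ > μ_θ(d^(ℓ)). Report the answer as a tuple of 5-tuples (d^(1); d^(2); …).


Interval decomposition of M: I[1,1]^2, I[1,3], I[3,3], I[3,5]^2, I[5,5]^2.
HN type (ℓ=4): μ^(1)=11; μ^(2)=19/3; μ^(3)=4; μ^(4)=-17

((0, 0, 2, 0, 0); (0, 0, 2, 2, 2); (0, 0, 0, 0, 2); (3, 1, 0, 0, 0))


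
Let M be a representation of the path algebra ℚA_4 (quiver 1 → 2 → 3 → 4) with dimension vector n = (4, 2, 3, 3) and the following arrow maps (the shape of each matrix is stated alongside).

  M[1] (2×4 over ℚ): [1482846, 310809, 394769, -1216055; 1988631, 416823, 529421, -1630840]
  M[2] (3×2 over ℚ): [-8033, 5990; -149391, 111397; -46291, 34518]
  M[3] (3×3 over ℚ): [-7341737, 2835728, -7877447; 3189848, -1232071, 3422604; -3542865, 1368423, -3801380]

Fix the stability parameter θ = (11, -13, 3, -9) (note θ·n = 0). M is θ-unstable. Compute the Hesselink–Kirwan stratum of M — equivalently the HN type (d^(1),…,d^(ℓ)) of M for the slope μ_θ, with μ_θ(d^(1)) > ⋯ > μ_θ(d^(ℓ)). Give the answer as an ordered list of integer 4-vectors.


Via rank(M_{q-1}∘⋯∘M_p): M ≅ I[1,1]^2, I[1,4]^2, I[3,4].
μ_θ-semistable layers: μ^(1)=11; μ^(2)=-2; μ^(3)=-3

((2, 0, 0, 0); (2, 2, 2, 2); (0, 0, 1, 1))


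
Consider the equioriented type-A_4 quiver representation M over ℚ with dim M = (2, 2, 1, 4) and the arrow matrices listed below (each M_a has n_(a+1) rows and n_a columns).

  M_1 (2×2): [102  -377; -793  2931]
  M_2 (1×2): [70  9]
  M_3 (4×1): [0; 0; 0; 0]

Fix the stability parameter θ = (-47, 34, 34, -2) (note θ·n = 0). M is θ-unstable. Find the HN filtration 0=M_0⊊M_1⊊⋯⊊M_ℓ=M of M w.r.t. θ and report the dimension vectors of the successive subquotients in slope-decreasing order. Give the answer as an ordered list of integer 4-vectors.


Barcode: M ≅ I[1,2], I[1,3], I[4,4]^4. HN layers by μ_θ (3 steps, strictly decreasing):
  μ^(1)=34; μ^(2)=-2; μ^(3)=-47

((0, 2, 1, 0); (0, 0, 0, 4); (2, 0, 0, 0))


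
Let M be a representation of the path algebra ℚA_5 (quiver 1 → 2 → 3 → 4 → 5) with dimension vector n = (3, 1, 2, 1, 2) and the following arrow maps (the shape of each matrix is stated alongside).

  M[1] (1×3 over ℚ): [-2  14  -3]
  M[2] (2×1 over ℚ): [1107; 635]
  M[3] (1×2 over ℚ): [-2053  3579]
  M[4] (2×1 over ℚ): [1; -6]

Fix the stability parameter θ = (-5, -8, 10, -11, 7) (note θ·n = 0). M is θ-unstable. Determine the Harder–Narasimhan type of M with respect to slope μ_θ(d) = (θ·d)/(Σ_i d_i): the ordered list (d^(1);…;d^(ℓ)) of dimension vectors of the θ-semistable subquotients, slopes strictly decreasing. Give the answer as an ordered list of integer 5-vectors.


Barcode: M ≅ I[1,1]^2, I[1,5], I[3,3], I[5,5]. HN layers by μ_θ (5 steps, strictly decreasing):
  μ^(1)=10; μ^(2)=7; μ^(3)=-1/2; μ^(4)=-5; μ^(5)=-13/2

((0, 0, 1, 0, 0); (0, 0, 0, 0, 2); (0, 0, 1, 1, 0); (2, 0, 0, 0, 0); (1, 1, 0, 0, 0))


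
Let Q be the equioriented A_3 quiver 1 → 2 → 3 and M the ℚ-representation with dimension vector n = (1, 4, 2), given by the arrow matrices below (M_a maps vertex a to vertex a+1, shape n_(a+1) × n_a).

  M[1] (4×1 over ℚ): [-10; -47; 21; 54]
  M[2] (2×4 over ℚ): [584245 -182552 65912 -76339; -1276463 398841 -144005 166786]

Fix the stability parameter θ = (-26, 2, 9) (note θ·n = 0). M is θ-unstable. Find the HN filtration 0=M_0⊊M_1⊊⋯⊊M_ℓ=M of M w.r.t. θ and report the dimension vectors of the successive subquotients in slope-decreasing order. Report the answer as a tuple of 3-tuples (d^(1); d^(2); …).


Interval decomposition of M: I[1,3], I[2,2]^2, I[2,3].
HN type (ℓ=3): μ^(1)=9; μ^(2)=2; μ^(3)=-26

((0, 0, 2); (0, 4, 0); (1, 0, 0))


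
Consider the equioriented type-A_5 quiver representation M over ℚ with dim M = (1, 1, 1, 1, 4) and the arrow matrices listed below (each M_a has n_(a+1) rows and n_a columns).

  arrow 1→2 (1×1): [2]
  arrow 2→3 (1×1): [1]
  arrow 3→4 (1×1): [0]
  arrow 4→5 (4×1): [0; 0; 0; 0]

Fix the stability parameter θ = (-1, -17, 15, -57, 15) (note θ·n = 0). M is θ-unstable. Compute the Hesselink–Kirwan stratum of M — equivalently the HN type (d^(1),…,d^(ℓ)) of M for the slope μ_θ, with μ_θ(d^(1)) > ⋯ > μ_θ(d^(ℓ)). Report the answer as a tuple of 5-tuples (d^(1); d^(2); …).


Barcode: M ≅ I[1,3], I[4,4], I[5,5]^4. HN layers by μ_θ (3 steps, strictly decreasing):
  μ^(1)=15; μ^(2)=-9; μ^(3)=-57

((0, 0, 1, 0, 4); (1, 1, 0, 0, 0); (0, 0, 0, 1, 0))


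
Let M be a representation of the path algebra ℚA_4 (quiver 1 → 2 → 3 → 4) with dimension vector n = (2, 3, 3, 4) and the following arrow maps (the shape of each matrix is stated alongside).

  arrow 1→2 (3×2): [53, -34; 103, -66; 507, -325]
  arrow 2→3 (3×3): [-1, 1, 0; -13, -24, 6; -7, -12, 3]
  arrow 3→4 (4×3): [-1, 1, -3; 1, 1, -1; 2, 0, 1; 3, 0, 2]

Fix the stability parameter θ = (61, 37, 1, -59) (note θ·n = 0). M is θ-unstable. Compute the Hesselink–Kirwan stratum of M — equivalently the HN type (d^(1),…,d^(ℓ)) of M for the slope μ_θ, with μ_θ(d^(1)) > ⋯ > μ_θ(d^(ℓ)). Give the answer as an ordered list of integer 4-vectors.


Interval decomposition of M: I[1,4]^2, I[2,4], I[4,4].
HN type (ℓ=3): μ^(1)=10; μ^(2)=-7; μ^(3)=-59

((2, 2, 2, 2); (0, 1, 1, 1); (0, 0, 0, 1))


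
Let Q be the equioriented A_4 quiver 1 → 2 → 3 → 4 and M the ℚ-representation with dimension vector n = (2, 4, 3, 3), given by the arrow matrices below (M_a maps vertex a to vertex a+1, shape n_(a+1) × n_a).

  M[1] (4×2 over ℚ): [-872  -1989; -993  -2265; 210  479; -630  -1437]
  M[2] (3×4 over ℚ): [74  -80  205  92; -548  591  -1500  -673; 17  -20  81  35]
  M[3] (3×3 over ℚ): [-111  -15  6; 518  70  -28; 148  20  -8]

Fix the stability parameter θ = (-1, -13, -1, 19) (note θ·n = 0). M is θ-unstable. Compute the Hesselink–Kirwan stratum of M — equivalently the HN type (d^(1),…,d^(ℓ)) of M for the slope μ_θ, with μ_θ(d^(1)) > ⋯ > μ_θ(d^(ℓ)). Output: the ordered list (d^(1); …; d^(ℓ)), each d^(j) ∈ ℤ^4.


Via rank(M_{q-1}∘⋯∘M_p): M ≅ I[1,3], I[1,4], I[2,2], I[2,3], I[4,4]^2.
μ_θ-semistable layers: μ^(1)=19; μ^(2)=-1; μ^(3)=-7; μ^(4)=-13

((0, 0, 0, 3); (0, 0, 3, 0); (2, 2, 0, 0); (0, 2, 0, 0))


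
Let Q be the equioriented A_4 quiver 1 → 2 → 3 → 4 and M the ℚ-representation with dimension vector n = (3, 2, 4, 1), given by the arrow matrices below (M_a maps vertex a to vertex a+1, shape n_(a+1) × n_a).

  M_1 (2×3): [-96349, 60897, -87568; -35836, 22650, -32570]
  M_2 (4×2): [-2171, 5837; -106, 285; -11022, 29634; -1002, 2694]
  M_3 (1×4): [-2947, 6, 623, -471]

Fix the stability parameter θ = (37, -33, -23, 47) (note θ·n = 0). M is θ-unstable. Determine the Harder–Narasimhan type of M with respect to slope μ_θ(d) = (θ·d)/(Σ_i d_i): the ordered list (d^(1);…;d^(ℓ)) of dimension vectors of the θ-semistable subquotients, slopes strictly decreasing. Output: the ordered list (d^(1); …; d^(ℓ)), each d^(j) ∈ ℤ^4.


Barcode: M ≅ I[1,1], I[1,3], I[1,4], I[3,3]^2. HN layers by μ_θ (4 steps, strictly decreasing):
  μ^(1)=47; μ^(2)=37; μ^(3)=-19/3; μ^(4)=-23

((0, 0, 0, 1); (1, 0, 0, 0); (2, 2, 2, 0); (0, 0, 2, 0))


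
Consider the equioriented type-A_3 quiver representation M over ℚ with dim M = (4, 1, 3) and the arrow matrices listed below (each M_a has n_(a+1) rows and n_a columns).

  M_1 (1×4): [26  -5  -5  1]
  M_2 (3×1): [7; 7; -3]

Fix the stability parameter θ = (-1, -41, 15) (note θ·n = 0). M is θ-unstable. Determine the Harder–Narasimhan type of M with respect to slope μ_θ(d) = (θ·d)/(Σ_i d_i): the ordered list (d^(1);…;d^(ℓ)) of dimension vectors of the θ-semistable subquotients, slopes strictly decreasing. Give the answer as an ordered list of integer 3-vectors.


Barcode: M ≅ I[1,1]^3, I[1,3], I[3,3]^2. HN layers by μ_θ (3 steps, strictly decreasing):
  μ^(1)=15; μ^(2)=-1; μ^(3)=-21

((0, 0, 3); (3, 0, 0); (1, 1, 0))


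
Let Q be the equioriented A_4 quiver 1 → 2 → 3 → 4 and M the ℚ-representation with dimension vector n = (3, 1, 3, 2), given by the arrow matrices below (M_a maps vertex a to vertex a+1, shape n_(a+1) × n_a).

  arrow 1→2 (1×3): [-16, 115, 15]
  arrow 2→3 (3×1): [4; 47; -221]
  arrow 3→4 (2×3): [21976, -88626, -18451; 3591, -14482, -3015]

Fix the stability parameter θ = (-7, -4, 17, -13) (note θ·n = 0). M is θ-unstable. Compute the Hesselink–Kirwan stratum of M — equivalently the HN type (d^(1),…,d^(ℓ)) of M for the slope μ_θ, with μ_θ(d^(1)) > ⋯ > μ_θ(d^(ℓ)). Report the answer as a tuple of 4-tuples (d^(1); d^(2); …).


Via rank(M_{q-1}∘⋯∘M_p): M ≅ I[1,1]^2, I[1,4], I[3,3], I[3,4].
μ_θ-semistable layers: μ^(1)=17; μ^(2)=2; μ^(3)=-4; μ^(4)=-7

((0, 0, 1, 0); (0, 0, 2, 2); (0, 1, 0, 0); (3, 0, 0, 0))


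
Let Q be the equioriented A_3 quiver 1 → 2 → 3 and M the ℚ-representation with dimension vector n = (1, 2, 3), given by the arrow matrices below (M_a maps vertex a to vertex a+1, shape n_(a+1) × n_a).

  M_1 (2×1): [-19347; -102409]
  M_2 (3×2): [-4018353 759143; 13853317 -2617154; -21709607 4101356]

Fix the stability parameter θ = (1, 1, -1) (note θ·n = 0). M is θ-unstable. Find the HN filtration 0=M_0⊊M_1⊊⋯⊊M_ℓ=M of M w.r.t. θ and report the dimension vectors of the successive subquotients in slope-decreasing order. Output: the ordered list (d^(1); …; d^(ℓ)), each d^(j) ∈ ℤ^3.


Barcode: M ≅ I[1,3], I[2,3], I[3,3]. HN layers by μ_θ (3 steps, strictly decreasing):
  μ^(1)=1/3; μ^(2)=0; μ^(3)=-1

((1, 1, 1); (0, 1, 1); (0, 0, 1))


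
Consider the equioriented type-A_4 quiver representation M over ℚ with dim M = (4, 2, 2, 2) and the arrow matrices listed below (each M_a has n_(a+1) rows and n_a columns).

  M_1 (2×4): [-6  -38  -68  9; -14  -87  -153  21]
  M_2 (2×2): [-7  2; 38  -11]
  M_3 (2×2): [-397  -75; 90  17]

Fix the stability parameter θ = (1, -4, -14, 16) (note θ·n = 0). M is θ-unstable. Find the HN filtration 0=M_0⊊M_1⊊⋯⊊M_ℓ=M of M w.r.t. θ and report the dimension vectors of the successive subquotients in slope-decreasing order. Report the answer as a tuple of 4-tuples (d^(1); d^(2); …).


Via rank(M_{q-1}∘⋯∘M_p): M ≅ I[1,1]^2, I[1,4]^2.
μ_θ-semistable layers: μ^(1)=16; μ^(2)=1; μ^(3)=-17/3

((0, 0, 0, 2); (2, 0, 0, 0); (2, 2, 2, 0))


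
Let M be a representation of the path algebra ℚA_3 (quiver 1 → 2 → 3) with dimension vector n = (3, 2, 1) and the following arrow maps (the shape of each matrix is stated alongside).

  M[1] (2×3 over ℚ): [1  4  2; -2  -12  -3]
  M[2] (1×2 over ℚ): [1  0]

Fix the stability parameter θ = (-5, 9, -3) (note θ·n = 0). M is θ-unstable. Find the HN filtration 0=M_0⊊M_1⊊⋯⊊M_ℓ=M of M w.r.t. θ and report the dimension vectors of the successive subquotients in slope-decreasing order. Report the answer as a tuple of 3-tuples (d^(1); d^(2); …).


Via rank(M_{q-1}∘⋯∘M_p): M ≅ I[1,1], I[1,2], I[1,3].
μ_θ-semistable layers: μ^(1)=9; μ^(2)=3; μ^(3)=-5

((0, 1, 0); (0, 1, 1); (3, 0, 0))


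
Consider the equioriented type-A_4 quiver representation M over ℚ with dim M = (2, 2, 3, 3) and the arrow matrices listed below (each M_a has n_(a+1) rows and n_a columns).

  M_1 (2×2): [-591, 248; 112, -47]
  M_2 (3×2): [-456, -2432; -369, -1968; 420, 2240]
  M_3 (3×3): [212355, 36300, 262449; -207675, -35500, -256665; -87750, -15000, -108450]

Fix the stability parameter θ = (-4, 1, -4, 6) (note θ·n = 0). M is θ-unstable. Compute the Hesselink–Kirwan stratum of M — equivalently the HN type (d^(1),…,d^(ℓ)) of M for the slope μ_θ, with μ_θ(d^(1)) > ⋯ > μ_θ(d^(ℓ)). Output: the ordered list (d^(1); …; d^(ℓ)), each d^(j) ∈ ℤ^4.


Interval decomposition of M: I[1,2], I[1,3], I[3,3], I[3,4], I[4,4]^2.
HN type (ℓ=4): μ^(1)=6; μ^(2)=1; μ^(3)=-3/2; μ^(4)=-4

((0, 0, 0, 3); (0, 1, 0, 0); (0, 1, 1, 0); (2, 0, 2, 0))


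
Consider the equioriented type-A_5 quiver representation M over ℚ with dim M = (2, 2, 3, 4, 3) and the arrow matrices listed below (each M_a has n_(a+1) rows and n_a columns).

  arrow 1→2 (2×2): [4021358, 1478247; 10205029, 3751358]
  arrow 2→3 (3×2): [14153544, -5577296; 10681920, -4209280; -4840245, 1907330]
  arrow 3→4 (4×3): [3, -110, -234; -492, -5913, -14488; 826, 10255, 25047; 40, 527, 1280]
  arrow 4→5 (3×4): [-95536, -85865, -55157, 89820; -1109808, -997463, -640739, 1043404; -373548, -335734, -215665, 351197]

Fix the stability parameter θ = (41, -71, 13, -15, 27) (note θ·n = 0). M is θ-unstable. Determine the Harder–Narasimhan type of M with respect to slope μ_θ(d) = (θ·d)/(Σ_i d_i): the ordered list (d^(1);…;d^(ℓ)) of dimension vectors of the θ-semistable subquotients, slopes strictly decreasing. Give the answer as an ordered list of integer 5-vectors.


Interval decomposition of M: I[1,2], I[1,5], I[3,4]^2, I[4,5], I[5,5].
HN type (ℓ=3): μ^(1)=27; μ^(2)=-1; μ^(3)=-15

((0, 0, 0, 0, 3); (0, 0, 3, 3, 0); (2, 2, 0, 1, 0))


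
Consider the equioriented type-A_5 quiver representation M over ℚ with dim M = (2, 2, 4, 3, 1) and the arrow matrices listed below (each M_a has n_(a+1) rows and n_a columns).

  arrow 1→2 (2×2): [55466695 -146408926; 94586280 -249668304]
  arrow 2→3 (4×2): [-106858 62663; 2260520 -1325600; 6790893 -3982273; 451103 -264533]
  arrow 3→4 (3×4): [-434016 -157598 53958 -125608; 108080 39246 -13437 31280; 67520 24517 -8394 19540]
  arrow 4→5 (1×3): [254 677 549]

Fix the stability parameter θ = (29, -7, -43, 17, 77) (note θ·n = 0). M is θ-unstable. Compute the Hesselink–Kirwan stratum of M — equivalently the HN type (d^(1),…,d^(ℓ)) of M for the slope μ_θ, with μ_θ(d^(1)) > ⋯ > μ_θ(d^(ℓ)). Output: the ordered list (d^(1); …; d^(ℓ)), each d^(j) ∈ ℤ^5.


Interval decomposition of M: I[1,1], I[1,5], I[2,3], I[3,3], I[3,4], I[4,4].
HN type (ℓ=6): μ^(1)=77; μ^(2)=29; μ^(3)=17; μ^(4)=-7; μ^(5)=-25; μ^(6)=-43

((0, 0, 0, 0, 1); (1, 0, 0, 0, 0); (0, 0, 0, 3, 0); (1, 1, 1, 0, 0); (0, 1, 1, 0, 0); (0, 0, 2, 0, 0))


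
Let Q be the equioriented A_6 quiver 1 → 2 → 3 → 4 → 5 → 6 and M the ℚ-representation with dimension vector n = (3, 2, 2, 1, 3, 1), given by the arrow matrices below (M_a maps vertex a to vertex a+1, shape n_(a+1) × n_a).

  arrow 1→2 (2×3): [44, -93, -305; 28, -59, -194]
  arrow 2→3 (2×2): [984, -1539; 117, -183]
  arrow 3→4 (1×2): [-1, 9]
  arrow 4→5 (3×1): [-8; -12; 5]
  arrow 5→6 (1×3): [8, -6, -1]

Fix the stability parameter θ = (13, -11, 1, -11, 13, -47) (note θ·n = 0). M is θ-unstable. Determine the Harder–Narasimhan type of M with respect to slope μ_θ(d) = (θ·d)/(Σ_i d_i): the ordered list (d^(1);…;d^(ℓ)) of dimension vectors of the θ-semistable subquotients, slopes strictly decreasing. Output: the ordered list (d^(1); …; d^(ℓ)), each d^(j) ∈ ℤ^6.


Barcode: M ≅ I[1,1], I[1,3], I[1,6], I[5,5]^2. HN layers by μ_θ (3 steps, strictly decreasing):
  μ^(1)=13; μ^(2)=1; μ^(3)=-7

((1, 0, 0, 0, 2, 0); (1, 1, 1, 0, 0, 0); (1, 1, 1, 1, 1, 1))


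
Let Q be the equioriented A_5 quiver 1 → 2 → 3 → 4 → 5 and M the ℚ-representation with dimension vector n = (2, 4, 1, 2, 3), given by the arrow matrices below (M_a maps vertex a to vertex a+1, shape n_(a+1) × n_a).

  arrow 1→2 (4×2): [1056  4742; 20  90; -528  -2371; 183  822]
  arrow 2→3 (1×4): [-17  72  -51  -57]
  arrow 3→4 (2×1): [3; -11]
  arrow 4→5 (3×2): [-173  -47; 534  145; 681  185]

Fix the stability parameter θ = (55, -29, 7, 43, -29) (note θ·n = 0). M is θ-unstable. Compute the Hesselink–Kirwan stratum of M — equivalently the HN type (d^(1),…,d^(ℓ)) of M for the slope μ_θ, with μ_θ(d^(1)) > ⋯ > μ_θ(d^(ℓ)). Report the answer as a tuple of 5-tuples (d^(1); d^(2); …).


Barcode: M ≅ I[1,2], I[1,5], I[2,2]^2, I[4,5], I[5,5]. HN layers by μ_θ (4 steps, strictly decreasing):
  μ^(1)=13; μ^(2)=47/5; μ^(3)=7; μ^(4)=-29

((1, 1, 0, 0, 0); (1, 1, 1, 1, 1); (0, 0, 0, 1, 1); (0, 2, 0, 0, 1))


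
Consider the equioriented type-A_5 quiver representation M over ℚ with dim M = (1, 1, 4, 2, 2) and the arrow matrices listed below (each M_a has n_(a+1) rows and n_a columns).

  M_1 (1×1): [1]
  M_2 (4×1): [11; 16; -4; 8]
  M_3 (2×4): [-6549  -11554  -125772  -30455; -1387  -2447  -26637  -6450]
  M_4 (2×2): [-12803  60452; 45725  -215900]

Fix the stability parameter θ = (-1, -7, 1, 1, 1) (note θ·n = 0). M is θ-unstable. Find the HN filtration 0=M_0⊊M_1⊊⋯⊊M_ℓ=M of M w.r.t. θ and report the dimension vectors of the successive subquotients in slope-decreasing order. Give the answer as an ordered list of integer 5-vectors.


Barcode: M ≅ I[1,5], I[3,3]^2, I[3,4], I[5,5]. HN layers by μ_θ (2 steps, strictly decreasing):
  μ^(1)=1; μ^(2)=-4

((0, 0, 4, 2, 2); (1, 1, 0, 0, 0))


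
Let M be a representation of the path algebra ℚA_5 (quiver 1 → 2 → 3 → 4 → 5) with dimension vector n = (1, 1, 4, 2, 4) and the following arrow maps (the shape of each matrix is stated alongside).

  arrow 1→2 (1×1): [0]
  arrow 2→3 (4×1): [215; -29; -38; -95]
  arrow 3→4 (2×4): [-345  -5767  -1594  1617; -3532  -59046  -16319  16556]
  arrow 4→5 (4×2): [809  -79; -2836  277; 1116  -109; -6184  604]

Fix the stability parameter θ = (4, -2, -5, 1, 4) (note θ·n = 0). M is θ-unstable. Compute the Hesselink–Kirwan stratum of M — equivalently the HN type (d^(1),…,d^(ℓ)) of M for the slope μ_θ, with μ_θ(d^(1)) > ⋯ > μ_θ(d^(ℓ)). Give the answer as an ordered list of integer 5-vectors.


Barcode: M ≅ I[1,1], I[2,5], I[3,3]^2, I[3,5], I[5,5]^2. HN layers by μ_θ (4 steps, strictly decreasing):
  μ^(1)=4; μ^(2)=1; μ^(3)=-7/2; μ^(4)=-5

((1, 0, 0, 0, 4); (0, 0, 0, 2, 0); (0, 1, 1, 0, 0); (0, 0, 3, 0, 0))


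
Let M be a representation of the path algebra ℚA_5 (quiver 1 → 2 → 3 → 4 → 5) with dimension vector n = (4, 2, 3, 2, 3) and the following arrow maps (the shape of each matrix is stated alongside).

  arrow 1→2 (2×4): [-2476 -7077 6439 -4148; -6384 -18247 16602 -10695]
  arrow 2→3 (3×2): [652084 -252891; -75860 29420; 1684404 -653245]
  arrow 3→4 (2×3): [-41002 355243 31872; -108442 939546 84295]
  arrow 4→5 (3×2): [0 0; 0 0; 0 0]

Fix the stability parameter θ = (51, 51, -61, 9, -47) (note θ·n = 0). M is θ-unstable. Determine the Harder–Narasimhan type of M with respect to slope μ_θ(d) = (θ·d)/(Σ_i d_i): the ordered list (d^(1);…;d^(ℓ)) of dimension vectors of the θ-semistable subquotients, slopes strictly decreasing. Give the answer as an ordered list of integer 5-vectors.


Interval decomposition of M: I[1,1]^2, I[1,4]^2, I[3,3], I[5,5]^3.
HN type (ℓ=4): μ^(1)=51; μ^(2)=25/2; μ^(3)=-47; μ^(4)=-61

((2, 0, 0, 0, 0); (2, 2, 2, 2, 0); (0, 0, 0, 0, 3); (0, 0, 1, 0, 0))


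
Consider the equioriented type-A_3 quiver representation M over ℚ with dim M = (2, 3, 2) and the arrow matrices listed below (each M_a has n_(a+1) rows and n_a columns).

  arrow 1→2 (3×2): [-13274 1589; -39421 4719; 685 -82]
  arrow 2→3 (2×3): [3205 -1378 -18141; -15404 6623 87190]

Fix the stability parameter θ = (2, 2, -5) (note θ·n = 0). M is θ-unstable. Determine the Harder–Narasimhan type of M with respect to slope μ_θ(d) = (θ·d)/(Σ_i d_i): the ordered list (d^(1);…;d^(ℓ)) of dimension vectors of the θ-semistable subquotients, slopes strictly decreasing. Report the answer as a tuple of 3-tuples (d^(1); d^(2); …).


Interval decomposition of M: I[1,3]^2, I[2,2].
HN type (ℓ=2): μ^(1)=2; μ^(2)=-1/3

((0, 1, 0); (2, 2, 2))


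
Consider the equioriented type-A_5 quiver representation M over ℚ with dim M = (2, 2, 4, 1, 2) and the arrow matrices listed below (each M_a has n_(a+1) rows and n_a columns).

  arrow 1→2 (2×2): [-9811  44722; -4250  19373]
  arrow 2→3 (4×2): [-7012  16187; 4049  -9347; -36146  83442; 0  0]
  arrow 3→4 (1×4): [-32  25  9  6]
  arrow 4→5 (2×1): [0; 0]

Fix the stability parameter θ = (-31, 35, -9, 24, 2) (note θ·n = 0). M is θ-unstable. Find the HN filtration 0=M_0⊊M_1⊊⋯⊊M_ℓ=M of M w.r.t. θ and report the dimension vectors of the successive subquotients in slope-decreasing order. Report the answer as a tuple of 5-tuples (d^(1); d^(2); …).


Barcode: M ≅ I[1,3], I[1,4], I[3,3]^2, I[5,5]^2. HN layers by μ_θ (5 steps, strictly decreasing):
  μ^(1)=24; μ^(2)=13; μ^(3)=2; μ^(4)=-9; μ^(5)=-31

((0, 0, 0, 1, 0); (0, 2, 2, 0, 0); (0, 0, 0, 0, 2); (0, 0, 2, 0, 0); (2, 0, 0, 0, 0))


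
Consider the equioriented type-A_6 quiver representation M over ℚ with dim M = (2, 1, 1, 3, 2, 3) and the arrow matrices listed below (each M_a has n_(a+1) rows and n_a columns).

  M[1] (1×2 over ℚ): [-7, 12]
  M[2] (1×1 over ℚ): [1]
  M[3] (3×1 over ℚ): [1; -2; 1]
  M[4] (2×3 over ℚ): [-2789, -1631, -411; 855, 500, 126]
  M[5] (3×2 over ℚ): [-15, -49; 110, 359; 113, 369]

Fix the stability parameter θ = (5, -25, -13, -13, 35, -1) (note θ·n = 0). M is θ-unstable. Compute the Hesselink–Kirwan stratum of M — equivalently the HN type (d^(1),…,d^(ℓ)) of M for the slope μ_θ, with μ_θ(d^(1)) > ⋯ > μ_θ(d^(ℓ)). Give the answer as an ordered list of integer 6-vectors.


Barcode: M ≅ I[1,1], I[1,6], I[4,4], I[4,6], I[6,6]. HN layers by μ_θ (5 steps, strictly decreasing):
  μ^(1)=17; μ^(2)=5; μ^(3)=-1; μ^(4)=-23/2; μ^(5)=-13

((0, 0, 0, 0, 2, 2); (1, 0, 0, 0, 0, 0); (0, 0, 0, 0, 0, 1); (1, 1, 1, 1, 0, 0); (0, 0, 0, 2, 0, 0))


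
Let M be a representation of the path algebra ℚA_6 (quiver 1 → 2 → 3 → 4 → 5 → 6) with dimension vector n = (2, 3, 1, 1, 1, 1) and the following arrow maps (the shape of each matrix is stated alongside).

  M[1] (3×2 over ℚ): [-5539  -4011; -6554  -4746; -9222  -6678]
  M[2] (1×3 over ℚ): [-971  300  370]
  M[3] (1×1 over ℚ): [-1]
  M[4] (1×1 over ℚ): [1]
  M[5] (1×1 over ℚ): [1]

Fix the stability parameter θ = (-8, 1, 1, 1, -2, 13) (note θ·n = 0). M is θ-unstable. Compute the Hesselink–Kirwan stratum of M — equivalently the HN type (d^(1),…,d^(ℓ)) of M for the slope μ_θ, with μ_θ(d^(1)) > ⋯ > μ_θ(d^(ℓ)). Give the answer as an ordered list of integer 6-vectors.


Interval decomposition of M: I[1,1], I[1,6], I[2,2]^2.
HN type (ℓ=4): μ^(1)=13; μ^(2)=1; μ^(3)=1/4; μ^(4)=-8

((0, 0, 0, 0, 0, 1); (0, 2, 0, 0, 0, 0); (0, 1, 1, 1, 1, 0); (2, 0, 0, 0, 0, 0))


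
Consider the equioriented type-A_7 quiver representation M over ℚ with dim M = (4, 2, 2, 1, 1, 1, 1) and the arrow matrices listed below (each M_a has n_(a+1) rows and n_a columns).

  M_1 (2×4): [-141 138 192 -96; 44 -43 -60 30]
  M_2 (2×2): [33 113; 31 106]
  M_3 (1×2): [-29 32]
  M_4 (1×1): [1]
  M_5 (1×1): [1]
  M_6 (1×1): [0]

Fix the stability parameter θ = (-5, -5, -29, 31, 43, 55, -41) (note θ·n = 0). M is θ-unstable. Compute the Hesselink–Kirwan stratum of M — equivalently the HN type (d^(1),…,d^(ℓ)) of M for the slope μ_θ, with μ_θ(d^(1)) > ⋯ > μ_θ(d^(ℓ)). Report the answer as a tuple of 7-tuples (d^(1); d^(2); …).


Via rank(M_{q-1}∘⋯∘M_p): M ≅ I[1,1]^2, I[1,3], I[1,6], I[7,7].
μ_θ-semistable layers: μ^(1)=55; μ^(2)=43; μ^(3)=31; μ^(4)=-5; μ^(5)=-13; μ^(6)=-41

((0, 0, 0, 0, 0, 1, 0); (0, 0, 0, 0, 1, 0, 0); (0, 0, 0, 1, 0, 0, 0); (2, 0, 0, 0, 0, 0, 0); (2, 2, 2, 0, 0, 0, 0); (0, 0, 0, 0, 0, 0, 1))


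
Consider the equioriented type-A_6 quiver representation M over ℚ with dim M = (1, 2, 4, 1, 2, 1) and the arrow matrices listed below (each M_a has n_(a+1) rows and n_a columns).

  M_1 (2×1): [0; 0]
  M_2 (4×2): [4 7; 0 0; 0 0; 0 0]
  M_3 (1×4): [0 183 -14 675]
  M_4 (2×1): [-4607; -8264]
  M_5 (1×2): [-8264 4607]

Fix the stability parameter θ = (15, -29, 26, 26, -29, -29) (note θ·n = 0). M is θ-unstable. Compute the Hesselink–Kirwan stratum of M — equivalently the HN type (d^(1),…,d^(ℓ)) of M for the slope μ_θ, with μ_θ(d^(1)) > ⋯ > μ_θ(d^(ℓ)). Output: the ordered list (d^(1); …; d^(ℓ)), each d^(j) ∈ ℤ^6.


Via rank(M_{q-1}∘⋯∘M_p): M ≅ I[1,1], I[2,2], I[2,3], I[3,3]^2, I[3,5], I[5,6].
μ_θ-semistable layers: μ^(1)=26; μ^(2)=15; μ^(3)=23/3; μ^(4)=-29

((0, 0, 3, 0, 0, 0); (1, 0, 0, 0, 0, 0); (0, 0, 1, 1, 1, 0); (0, 2, 0, 0, 1, 1))


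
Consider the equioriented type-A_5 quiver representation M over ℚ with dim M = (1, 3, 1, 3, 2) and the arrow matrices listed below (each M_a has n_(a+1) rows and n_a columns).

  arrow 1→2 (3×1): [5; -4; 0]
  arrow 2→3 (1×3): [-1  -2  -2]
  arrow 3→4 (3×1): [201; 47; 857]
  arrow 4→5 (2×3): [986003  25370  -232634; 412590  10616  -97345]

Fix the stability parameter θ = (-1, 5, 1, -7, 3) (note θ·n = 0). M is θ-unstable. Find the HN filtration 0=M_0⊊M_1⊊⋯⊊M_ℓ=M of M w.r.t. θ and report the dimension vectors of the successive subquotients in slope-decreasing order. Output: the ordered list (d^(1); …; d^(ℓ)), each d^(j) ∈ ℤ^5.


Interval decomposition of M: I[1,5], I[2,2]^2, I[4,4], I[4,5].
HN type (ℓ=5): μ^(1)=5; μ^(2)=3; μ^(3)=-1/3; μ^(4)=-1; μ^(5)=-7

((0, 2, 0, 0, 0); (0, 0, 0, 0, 2); (0, 1, 1, 1, 0); (1, 0, 0, 0, 0); (0, 0, 0, 2, 0))


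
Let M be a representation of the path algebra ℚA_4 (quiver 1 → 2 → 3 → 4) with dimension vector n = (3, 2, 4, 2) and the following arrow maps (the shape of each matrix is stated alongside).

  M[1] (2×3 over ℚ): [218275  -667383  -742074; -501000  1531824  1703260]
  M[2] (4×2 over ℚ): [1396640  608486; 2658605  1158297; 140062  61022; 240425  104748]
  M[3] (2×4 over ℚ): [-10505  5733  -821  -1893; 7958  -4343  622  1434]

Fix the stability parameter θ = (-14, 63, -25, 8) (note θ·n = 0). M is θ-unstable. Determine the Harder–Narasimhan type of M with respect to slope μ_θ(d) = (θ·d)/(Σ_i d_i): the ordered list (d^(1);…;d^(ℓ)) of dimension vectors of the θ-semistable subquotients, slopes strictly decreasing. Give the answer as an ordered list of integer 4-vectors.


Via rank(M_{q-1}∘⋯∘M_p): M ≅ I[1,1], I[1,4]^2, I[3,3]^2.
μ_θ-semistable layers: μ^(1)=46/3; μ^(2)=-14; μ^(3)=-25

((0, 2, 2, 2); (3, 0, 0, 0); (0, 0, 2, 0))


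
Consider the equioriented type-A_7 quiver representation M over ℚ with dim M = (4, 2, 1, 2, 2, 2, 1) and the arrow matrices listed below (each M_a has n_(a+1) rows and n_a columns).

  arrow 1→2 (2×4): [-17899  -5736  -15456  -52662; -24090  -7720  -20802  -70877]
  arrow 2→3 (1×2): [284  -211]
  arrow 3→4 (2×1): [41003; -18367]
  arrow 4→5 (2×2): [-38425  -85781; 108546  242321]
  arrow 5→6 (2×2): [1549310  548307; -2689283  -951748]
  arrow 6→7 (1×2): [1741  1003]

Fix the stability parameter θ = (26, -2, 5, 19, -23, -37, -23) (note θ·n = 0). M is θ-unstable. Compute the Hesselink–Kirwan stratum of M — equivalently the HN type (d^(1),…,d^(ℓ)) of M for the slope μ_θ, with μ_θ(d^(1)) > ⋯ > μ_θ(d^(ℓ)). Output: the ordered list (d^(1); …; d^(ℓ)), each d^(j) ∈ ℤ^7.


Via rank(M_{q-1}∘⋯∘M_p): M ≅ I[1,1]^2, I[1,2], I[1,7], I[4,6].
μ_θ-semistable layers: μ^(1)=26; μ^(2)=12; μ^(3)=-5; μ^(4)=-41/3

((2, 0, 0, 0, 0, 0, 0); (1, 1, 0, 0, 0, 0, 0); (1, 1, 1, 1, 1, 1, 1); (0, 0, 0, 1, 1, 1, 0))


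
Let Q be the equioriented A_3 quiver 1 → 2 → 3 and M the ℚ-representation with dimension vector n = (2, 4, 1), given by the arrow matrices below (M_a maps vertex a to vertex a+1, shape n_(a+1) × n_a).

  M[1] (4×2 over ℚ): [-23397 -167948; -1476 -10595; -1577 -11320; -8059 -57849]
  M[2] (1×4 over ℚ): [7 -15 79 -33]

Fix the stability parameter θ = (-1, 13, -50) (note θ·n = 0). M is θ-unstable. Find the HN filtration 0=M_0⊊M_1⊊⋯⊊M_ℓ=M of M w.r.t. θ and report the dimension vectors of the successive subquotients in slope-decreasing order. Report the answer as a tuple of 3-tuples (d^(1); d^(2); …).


Via rank(M_{q-1}∘⋯∘M_p): M ≅ I[1,2], I[1,3], I[2,2]^2.
μ_θ-semistable layers: μ^(1)=13; μ^(2)=-1; μ^(3)=-38/3

((0, 3, 0); (1, 0, 0); (1, 1, 1))


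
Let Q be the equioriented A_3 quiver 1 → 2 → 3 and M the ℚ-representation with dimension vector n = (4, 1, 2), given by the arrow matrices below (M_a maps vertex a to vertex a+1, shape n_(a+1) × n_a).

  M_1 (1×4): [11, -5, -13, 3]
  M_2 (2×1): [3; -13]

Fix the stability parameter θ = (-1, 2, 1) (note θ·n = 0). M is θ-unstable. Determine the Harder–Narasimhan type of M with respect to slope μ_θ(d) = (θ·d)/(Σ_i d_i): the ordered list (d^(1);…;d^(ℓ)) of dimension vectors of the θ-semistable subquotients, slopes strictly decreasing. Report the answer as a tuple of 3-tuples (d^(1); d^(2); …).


Via rank(M_{q-1}∘⋯∘M_p): M ≅ I[1,1]^3, I[1,3], I[3,3].
μ_θ-semistable layers: μ^(1)=3/2; μ^(2)=1; μ^(3)=-1

((0, 1, 1); (0, 0, 1); (4, 0, 0))


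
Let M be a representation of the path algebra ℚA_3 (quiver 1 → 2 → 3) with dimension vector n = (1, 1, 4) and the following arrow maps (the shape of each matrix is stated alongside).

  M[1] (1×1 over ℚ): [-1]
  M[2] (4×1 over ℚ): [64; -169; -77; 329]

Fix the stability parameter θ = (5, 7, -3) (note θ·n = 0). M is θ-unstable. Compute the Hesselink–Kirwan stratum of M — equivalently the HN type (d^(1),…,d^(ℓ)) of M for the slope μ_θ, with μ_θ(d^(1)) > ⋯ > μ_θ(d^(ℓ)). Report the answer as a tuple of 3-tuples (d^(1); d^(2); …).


Via rank(M_{q-1}∘⋯∘M_p): M ≅ I[1,3], I[3,3]^3.
μ_θ-semistable layers: μ^(1)=3; μ^(2)=-3

((1, 1, 1); (0, 0, 3))


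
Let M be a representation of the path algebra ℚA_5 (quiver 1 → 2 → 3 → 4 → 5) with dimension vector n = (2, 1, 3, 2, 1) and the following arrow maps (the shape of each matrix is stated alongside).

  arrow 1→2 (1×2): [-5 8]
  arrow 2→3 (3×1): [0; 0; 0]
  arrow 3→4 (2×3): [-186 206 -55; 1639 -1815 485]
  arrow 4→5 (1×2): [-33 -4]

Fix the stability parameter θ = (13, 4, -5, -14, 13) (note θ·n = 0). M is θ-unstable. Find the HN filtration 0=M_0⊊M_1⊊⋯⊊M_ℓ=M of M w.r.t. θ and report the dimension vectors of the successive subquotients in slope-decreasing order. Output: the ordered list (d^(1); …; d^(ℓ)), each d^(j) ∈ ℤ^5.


Via rank(M_{q-1}∘⋯∘M_p): M ≅ I[1,1], I[1,2], I[3,3], I[3,4], I[3,5].
μ_θ-semistable layers: μ^(1)=13; μ^(2)=17/2; μ^(3)=-5; μ^(4)=-19/2

((1, 0, 0, 0, 1); (1, 1, 0, 0, 0); (0, 0, 1, 0, 0); (0, 0, 2, 2, 0))


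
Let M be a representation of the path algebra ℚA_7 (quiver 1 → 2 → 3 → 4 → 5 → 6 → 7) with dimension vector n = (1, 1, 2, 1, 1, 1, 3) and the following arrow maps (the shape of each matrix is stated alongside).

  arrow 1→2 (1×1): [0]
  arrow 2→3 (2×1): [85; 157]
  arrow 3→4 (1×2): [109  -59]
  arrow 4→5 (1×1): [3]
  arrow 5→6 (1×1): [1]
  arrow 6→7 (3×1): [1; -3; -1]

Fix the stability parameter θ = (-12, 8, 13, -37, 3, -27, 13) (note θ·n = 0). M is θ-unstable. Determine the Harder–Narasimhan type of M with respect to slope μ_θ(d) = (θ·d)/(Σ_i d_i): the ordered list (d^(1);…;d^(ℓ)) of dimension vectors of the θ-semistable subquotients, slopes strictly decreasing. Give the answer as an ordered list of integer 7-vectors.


Interval decomposition of M: I[1,1], I[2,7], I[3,3], I[7,7]^2.
HN type (ℓ=3): μ^(1)=13; μ^(2)=-8; μ^(3)=-12

((0, 0, 1, 0, 0, 0, 3); (0, 1, 1, 1, 1, 1, 0); (1, 0, 0, 0, 0, 0, 0))


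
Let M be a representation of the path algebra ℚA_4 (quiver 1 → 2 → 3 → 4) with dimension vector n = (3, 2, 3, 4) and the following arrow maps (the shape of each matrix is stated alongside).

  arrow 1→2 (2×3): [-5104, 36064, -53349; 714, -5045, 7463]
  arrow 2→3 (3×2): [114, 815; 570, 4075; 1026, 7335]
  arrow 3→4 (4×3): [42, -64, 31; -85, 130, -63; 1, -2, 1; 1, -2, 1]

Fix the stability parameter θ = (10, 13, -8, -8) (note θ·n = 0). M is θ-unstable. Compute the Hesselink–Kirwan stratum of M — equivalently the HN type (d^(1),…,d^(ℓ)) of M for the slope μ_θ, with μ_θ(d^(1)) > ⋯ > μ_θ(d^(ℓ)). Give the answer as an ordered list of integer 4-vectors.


Barcode: M ≅ I[1,1], I[1,2], I[1,4], I[3,3], I[3,4], I[4,4]^2. HN layers by μ_θ (4 steps, strictly decreasing):
  μ^(1)=13; μ^(2)=10; μ^(3)=7/4; μ^(4)=-8

((0, 1, 0, 0); (2, 0, 0, 0); (1, 1, 1, 1); (0, 0, 2, 3))


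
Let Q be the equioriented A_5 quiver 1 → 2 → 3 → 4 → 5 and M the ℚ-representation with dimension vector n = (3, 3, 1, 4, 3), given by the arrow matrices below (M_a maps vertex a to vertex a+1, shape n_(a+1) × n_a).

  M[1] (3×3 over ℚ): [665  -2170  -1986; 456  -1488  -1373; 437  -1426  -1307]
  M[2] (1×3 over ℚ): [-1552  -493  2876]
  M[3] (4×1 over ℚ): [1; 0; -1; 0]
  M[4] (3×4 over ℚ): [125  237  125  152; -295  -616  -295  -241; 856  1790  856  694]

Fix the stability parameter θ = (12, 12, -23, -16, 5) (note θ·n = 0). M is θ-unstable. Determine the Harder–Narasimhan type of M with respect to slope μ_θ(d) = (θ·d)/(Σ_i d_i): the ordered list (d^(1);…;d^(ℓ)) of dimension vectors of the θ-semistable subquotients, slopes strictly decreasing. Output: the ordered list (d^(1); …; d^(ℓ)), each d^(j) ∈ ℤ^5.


Barcode: M ≅ I[1,1], I[1,2], I[1,4], I[2,2], I[4,4], I[4,5]^2, I[5,5]. HN layers by μ_θ (4 steps, strictly decreasing):
  μ^(1)=12; μ^(2)=5; μ^(3)=-15/4; μ^(4)=-16

((2, 2, 0, 0, 0); (0, 0, 0, 0, 3); (1, 1, 1, 1, 0); (0, 0, 0, 3, 0))


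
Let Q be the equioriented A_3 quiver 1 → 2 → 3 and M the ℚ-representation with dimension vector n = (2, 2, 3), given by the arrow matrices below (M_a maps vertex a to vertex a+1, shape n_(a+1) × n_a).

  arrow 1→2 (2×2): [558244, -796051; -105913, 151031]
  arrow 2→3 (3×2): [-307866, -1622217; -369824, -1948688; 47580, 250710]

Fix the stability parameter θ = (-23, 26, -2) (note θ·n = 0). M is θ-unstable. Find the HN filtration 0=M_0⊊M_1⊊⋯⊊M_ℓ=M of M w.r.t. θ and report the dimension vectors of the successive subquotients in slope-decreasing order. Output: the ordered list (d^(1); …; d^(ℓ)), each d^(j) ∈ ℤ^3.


Via rank(M_{q-1}∘⋯∘M_p): M ≅ I[1,2], I[1,3], I[3,3]^2.
μ_θ-semistable layers: μ^(1)=26; μ^(2)=12; μ^(3)=-2; μ^(4)=-23

((0, 1, 0); (0, 1, 1); (0, 0, 2); (2, 0, 0))


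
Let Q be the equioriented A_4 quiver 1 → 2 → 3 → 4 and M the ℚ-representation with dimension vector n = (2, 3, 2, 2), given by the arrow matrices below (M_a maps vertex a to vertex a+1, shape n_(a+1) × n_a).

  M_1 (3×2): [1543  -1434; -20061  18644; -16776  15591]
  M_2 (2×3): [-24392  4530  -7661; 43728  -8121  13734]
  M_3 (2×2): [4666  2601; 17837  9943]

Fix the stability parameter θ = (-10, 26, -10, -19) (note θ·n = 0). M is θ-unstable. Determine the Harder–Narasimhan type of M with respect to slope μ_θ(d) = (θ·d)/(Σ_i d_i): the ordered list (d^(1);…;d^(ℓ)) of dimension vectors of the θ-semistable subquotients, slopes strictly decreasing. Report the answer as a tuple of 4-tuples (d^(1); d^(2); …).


Interval decomposition of M: I[1,4]^2, I[2,2].
HN type (ℓ=3): μ^(1)=26; μ^(2)=-1; μ^(3)=-10

((0, 1, 0, 0); (0, 2, 2, 2); (2, 0, 0, 0))


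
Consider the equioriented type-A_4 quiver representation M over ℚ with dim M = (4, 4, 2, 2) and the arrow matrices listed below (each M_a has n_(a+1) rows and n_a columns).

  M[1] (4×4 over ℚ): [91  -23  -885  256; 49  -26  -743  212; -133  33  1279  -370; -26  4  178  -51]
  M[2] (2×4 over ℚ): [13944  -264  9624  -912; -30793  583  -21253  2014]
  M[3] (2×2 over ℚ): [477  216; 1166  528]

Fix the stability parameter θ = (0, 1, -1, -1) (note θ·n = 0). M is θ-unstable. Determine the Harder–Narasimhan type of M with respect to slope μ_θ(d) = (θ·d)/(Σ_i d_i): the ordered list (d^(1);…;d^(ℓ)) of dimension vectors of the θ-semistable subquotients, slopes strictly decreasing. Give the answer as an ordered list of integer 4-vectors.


Via rank(M_{q-1}∘⋯∘M_p): M ≅ I[1,2]^3, I[1,3], I[3,4], I[4,4].
μ_θ-semistable layers: μ^(1)=1; μ^(2)=0; μ^(3)=-1

((0, 3, 0, 0); (4, 1, 1, 0); (0, 0, 1, 2))


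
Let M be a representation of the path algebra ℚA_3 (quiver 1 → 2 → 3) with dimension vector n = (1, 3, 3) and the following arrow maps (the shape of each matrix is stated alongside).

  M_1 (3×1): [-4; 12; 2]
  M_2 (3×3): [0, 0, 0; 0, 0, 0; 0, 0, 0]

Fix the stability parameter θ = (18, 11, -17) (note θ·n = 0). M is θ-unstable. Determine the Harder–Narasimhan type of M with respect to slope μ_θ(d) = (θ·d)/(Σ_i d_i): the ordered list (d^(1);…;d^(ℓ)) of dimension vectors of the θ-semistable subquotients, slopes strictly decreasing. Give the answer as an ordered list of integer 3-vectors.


Interval decomposition of M: I[1,2], I[2,2]^2, I[3,3]^3.
HN type (ℓ=3): μ^(1)=29/2; μ^(2)=11; μ^(3)=-17

((1, 1, 0); (0, 2, 0); (0, 0, 3))


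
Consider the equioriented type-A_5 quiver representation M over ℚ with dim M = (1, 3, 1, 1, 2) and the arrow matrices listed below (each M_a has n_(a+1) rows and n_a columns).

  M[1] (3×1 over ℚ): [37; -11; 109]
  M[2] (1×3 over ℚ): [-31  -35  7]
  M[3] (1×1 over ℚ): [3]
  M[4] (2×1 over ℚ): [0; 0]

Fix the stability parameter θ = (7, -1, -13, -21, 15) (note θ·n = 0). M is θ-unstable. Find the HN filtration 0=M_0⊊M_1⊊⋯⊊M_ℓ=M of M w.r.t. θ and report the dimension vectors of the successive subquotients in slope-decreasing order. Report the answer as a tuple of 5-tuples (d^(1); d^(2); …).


Barcode: M ≅ I[1,4], I[2,2]^2, I[5,5]^2. HN layers by μ_θ (3 steps, strictly decreasing):
  μ^(1)=15; μ^(2)=-1; μ^(3)=-7

((0, 0, 0, 0, 2); (0, 2, 0, 0, 0); (1, 1, 1, 1, 0))


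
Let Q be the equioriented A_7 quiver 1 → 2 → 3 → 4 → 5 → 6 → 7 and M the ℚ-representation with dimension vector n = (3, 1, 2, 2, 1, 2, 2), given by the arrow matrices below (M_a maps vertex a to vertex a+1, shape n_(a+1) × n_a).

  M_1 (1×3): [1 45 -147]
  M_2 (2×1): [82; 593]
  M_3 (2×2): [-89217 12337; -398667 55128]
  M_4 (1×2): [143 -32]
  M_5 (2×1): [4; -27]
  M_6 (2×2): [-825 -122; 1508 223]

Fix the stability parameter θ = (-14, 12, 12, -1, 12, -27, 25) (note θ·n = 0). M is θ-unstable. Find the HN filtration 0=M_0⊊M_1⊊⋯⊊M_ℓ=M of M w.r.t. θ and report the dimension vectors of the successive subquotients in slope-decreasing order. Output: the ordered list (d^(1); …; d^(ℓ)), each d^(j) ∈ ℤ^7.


Barcode: M ≅ I[1,1]^2, I[1,7], I[3,4], I[6,7]. HN layers by μ_θ (5 steps, strictly decreasing):
  μ^(1)=25; μ^(2)=11/2; μ^(3)=8/5; μ^(4)=-14; μ^(5)=-27

((0, 0, 0, 0, 0, 0, 2); (0, 0, 1, 1, 0, 0, 0); (0, 1, 1, 1, 1, 1, 0); (3, 0, 0, 0, 0, 0, 0); (0, 0, 0, 0, 0, 1, 0))


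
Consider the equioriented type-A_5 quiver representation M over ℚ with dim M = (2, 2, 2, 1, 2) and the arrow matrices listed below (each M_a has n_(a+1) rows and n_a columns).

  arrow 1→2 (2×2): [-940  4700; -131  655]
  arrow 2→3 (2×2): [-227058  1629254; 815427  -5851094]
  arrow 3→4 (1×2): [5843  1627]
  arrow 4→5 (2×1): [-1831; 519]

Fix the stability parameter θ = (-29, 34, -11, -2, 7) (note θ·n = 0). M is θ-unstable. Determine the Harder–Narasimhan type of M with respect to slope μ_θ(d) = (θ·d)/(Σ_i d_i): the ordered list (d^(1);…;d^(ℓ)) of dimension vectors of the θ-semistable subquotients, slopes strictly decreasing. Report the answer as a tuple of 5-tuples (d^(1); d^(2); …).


Via rank(M_{q-1}∘⋯∘M_p): M ≅ I[1,1], I[1,5], I[2,3], I[5,5].
μ_θ-semistable layers: μ^(1)=23/2; μ^(2)=7; μ^(3)=-29

((0, 1, 1, 0, 0); (0, 1, 1, 1, 2); (2, 0, 0, 0, 0))
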